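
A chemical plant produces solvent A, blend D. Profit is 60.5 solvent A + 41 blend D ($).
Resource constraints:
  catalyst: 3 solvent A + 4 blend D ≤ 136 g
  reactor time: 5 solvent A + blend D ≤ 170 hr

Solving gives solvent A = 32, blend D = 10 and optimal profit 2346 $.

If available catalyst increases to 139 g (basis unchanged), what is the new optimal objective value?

2371.5

Both catalyst and reactor time are binding at x*.
The binding rows give the dual system: 3·y_catalyst + 5·y_reactor time = 60.5 and 4·y_catalyst + 1·y_reactor time = 41.
Solving: y_catalyst = 8.5, y_reactor time = 7.
Δz = y_catalyst·Δb = 8.5 × (3) = 25.5, so new z* = 2346 + 25.5 = 2371.5.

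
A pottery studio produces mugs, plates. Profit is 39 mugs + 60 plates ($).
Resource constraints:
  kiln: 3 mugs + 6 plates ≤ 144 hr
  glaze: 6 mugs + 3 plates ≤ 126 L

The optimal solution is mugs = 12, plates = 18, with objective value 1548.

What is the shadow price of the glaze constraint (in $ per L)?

2

Both kiln and glaze are binding at x*.
From A_Bᵀ y = c: 3·y_kiln + 6·y_glaze = 39; 6·y_kiln + 3·y_glaze = 60.
This yields shadow prices y_kiln = 9, y_glaze = 2.
Shadow price of glaze = 2.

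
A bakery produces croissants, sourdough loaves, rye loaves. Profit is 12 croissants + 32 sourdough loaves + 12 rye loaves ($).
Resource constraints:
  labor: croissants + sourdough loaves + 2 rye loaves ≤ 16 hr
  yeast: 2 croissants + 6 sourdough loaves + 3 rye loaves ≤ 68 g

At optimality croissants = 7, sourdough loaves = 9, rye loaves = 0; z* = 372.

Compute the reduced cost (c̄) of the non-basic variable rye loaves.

Both labor and yeast are binding at x*.
Dual feasibility on the basic columns requires 1·y_labor + 2·y_yeast = 12, 1·y_labor + 6·y_yeast = 32.
Solving: y_labor = 2, y_yeast = 5.
Reduced cost of rye loaves: c₃ − yᵀa₃ = 12 − (2·2 + 5·3) = 12 − 19 = -7.

-7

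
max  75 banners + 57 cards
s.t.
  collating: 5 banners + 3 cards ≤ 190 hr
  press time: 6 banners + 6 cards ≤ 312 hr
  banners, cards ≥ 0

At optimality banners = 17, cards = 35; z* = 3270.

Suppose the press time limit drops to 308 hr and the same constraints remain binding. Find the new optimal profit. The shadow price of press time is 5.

3250

Δb = -4, so new z* = 3270 + (5)·(-4) = 3270 − 20 = 3250.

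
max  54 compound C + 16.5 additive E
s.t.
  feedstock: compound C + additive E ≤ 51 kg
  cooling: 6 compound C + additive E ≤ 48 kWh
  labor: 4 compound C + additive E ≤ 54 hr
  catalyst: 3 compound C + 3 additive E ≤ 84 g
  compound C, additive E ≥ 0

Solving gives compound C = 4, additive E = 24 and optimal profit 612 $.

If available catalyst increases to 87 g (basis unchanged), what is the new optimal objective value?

621

Binding: cooling and catalyst. Non-binding: feedstock (23 unused), labor (14 unused).
Slack constraints have shadow price 0 (complementary slackness).
From A_Bᵀ y = c: 6·y_cooling + 3·y_catalyst = 54; 1·y_cooling + 3·y_catalyst = 16.5.
This yields shadow prices y_cooling = 7.5, y_catalyst = 3.
Δz = y_catalyst·Δb = 3 × (3) = 9, so new z* = 612 + 9 = 621.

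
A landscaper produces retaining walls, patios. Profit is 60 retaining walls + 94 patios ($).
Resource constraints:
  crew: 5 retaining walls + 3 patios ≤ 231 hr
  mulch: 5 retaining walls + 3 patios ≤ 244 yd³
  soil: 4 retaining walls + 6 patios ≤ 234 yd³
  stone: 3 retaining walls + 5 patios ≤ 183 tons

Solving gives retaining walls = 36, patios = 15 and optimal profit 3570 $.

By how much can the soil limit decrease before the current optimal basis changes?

14.4

Binding constraints: soil, stone. The basis is B = [[4,6],[3,5]] with det 2.
Per unit decrease in soil, x* moves by d = (-2.5, 1.5).
The basis stays optimal until retaining walls reaches 0; allowable decrease = 14.4 yd³.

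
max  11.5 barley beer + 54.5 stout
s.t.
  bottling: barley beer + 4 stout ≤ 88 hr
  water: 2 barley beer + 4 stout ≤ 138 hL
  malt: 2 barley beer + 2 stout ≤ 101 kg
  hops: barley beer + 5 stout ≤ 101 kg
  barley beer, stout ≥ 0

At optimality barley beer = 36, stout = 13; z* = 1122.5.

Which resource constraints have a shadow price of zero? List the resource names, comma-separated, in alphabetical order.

bottling: 88/88 (binding)
water: 124/138 (slack 14)
malt: 98/101 (slack 3)
hops: 101/101 (binding)
By complementary slackness, a constraint with positive slack has shadow price 0 → malt, water.

malt, water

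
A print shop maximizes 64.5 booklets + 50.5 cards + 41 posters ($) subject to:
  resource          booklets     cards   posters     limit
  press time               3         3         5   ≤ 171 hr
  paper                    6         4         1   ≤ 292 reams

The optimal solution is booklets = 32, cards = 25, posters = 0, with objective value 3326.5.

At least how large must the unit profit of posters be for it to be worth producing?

44.5

At the optimum: press time uses 171 of 171 (binding); paper uses 292 of 292 (binding).
Dual feasibility on the basic columns requires 3·y_press time + 6·y_paper = 64.5, 3·y_press time + 4·y_paper = 50.5.
→ y_press time = 7.5 and y_paper = 7.
posters enters the basis when its profit ≥ yᵀa₃ = 7.5·5 + 7·1 = 44.5.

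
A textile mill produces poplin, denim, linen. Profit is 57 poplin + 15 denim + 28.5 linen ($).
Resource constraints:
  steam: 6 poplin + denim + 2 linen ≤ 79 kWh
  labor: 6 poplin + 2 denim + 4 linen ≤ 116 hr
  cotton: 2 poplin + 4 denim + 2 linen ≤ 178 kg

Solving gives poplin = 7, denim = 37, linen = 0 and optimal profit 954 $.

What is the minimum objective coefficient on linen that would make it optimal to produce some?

30

Check each constraint at x*: steam 79/79 (tight); labor 116/116 (tight); cotton 162/178 (slack 16).
By complementary slackness, y = 0 for the non-binding constraint.
From A_Bᵀ y = c: 6·y_steam + 6·y_labor = 57; 1·y_steam + 2·y_labor = 15.
→ y_steam = 4 and y_labor = 5.5.
linen enters the basis when its profit ≥ yᵀa₃ = 4·2 + 5.5·4 = 30.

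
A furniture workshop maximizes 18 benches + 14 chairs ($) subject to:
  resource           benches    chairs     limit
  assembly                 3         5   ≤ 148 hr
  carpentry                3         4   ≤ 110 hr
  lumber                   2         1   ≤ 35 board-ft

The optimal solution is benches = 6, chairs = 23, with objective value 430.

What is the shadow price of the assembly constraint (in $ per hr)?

Check each constraint at x*: assembly 133/148 (slack 15); carpentry 110/110 (tight); lumber 35/35 (tight).
By complementary slackness, y = 0 for the non-binding constraint.
The binding rows give the dual system: 3·y_carpentry + 2·y_lumber = 18 and 4·y_carpentry + 1·y_lumber = 14.
→ y_carpentry = 2 and y_lumber = 6.
Shadow price of assembly = 0.

0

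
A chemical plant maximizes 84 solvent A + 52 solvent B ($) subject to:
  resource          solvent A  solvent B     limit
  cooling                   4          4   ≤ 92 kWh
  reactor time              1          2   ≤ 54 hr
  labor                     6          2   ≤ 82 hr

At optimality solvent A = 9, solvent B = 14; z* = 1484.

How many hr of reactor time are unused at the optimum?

reactor time used = 1·9 + 2·14 = 37; slack = 54 − 37 = 17.

17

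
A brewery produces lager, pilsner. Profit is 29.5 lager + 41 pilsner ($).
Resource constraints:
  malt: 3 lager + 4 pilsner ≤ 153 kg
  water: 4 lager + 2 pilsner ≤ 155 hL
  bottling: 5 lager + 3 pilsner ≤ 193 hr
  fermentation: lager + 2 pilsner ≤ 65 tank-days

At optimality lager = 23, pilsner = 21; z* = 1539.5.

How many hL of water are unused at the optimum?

water used = 4·23 + 2·21 = 134; slack = 155 − 134 = 21.

21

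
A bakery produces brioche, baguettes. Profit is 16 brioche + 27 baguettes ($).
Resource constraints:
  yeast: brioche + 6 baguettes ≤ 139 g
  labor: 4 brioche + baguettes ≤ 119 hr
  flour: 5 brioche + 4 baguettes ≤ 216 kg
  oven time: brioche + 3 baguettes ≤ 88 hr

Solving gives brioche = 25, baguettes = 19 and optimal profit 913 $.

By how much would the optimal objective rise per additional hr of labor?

Check each constraint at x*: yeast 139/139 (tight); labor 119/119 (tight); flour 201/216 (slack 15); oven time 82/88 (slack 6).
By complementary slackness, y = 0 for the non-binding constraints.
Dual feasibility on the basic columns requires 1·y_yeast + 4·y_labor = 16, 6·y_yeast + 1·y_labor = 27.
→ y_yeast = 4 and y_labor = 3.
Shadow price of labor = 3.

3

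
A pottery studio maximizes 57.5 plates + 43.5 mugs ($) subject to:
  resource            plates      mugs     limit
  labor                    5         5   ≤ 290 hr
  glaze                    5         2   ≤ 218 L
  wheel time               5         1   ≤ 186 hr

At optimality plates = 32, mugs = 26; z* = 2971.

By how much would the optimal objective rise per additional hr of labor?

Check each constraint at x*: labor 290/290 (tight); glaze 212/218 (slack 6); wheel time 186/186 (tight).
Slack constraints have shadow price 0 (complementary slackness).
From A_Bᵀ y = c: 5·y_labor + 5·y_wheel time = 57.5; 5·y_labor + 1·y_wheel time = 43.5.
Solving: y_labor = 8, y_wheel time = 3.5.
Shadow price of labor = 8.

8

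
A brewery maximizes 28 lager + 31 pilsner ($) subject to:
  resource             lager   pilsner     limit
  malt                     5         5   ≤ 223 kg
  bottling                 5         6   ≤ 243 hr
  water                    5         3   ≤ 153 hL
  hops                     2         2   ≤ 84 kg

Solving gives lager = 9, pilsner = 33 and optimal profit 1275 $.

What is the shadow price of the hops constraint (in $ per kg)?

6.5

Check each constraint at x*: malt 210/223 (slack 13); bottling 243/243 (tight); water 144/153 (slack 9); hops 84/84 (tight).
By complementary slackness, y = 0 for the non-binding constraints.
From A_Bᵀ y = c: 5·y_bottling + 2·y_hops = 28; 6·y_bottling + 2·y_hops = 31.
Solving: y_bottling = 3, y_hops = 6.5.
Shadow price of hops = 6.5.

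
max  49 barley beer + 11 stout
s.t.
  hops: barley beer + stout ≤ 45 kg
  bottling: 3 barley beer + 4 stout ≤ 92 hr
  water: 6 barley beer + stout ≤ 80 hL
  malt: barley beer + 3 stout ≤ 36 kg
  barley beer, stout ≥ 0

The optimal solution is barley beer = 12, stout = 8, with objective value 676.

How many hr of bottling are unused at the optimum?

bottling used = 3·12 + 4·8 = 68; slack = 92 − 68 = 24.

24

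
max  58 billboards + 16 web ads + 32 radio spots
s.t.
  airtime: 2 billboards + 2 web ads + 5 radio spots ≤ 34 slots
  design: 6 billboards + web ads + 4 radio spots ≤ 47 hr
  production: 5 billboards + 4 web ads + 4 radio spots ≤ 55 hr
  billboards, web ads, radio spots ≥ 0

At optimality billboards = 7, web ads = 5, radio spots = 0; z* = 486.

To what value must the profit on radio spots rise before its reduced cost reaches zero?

40

Check each constraint at x*: airtime 24/34 (slack 10); design 47/47 (tight); production 55/55 (tight).
Since airtime is not tight, its dual is 0.
Dual feasibility on the basic columns requires 6·y_design + 5·y_production = 58, 1·y_design + 4·y_production = 16.
→ y_design = 8 and y_production = 2.
radio spots enters the basis when its profit ≥ yᵀa₃ = 8·4 + 2·4 = 40.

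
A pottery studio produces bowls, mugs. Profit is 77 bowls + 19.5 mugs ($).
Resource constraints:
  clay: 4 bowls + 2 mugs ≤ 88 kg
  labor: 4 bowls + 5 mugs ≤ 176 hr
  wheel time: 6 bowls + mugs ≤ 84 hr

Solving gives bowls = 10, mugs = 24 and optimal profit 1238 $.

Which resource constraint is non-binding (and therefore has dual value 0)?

labor

clay: 88/88 (binding)
labor: 160/176 (slack 16)
wheel time: 84/84 (binding)
By complementary slackness, a constraint with positive slack has shadow price 0 → labor.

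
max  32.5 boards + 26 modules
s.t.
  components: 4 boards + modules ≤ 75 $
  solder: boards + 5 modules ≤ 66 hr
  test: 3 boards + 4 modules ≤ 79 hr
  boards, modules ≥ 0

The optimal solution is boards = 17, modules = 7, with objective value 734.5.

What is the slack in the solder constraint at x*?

solder used = 1·17 + 5·7 = 52; slack = 66 − 52 = 14.

14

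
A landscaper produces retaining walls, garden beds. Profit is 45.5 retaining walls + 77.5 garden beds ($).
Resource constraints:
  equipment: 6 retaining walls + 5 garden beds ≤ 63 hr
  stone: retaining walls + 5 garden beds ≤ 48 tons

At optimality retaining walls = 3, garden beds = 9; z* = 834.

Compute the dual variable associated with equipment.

6

At the optimum: equipment uses 63 of 63 (binding); stone uses 48 of 48 (binding).
From A_Bᵀ y = c: 6·y_equipment + 1·y_stone = 45.5; 5·y_equipment + 5·y_stone = 77.5.
→ y_equipment = 6 and y_stone = 9.5.
Shadow price of equipment = 6.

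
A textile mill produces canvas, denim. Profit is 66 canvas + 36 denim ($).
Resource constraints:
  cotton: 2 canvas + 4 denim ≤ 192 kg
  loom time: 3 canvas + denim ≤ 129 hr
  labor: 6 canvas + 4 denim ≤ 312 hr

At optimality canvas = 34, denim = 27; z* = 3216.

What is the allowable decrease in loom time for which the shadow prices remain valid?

6

Binding constraints: loom time, labor. The basis is B = [[3,1],[6,4]] with det 6.
Per unit decrease in loom time, x* moves by d = (-0.6667, 1).
The basis stays optimal until cotton becomes binding; allowable decrease = 6 hr.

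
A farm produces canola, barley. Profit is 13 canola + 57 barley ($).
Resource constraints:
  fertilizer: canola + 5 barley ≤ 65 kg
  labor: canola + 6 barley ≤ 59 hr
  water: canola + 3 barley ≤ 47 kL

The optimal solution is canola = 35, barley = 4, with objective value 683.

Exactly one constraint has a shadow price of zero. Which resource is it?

fertilizer: 55/65 (slack 10)
labor: 59/59 (binding)
water: 47/47 (binding)
By complementary slackness, a constraint with positive slack has shadow price 0 → fertilizer.

fertilizer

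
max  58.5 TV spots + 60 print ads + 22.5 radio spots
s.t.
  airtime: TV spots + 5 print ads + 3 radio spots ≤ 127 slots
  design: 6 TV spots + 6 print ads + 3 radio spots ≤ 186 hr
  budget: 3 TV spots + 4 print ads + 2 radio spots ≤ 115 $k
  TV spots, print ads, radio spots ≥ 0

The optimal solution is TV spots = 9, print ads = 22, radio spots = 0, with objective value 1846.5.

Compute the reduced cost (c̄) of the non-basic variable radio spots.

Check each constraint at x*: airtime 119/127 (slack 8); design 186/186 (tight); budget 115/115 (tight).
Since airtime is not tight, its dual is 0.
From A_Bᵀ y = c: 6·y_design + 3·y_budget = 58.5; 6·y_design + 4·y_budget = 60.
→ y_design = 9 and y_budget = 1.5.
Reduced cost of radio spots: c₃ − yᵀa₃ = 22.5 − (9·3 + 1.5·2) = 22.5 − 30 = -7.5.

-7.5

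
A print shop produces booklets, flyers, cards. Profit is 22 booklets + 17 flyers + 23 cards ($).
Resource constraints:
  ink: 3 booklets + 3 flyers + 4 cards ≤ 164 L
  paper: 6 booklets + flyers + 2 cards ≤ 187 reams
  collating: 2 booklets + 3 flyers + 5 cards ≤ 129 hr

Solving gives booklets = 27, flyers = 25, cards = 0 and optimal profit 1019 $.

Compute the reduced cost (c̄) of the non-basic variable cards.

-6

Check each constraint at x*: ink 156/164 (slack 8); paper 187/187 (tight); collating 129/129 (tight).
By complementary slackness, y = 0 for the non-binding constraint.
Dual feasibility on the basic columns requires 6·y_paper + 2·y_collating = 22, 1·y_paper + 3·y_collating = 17.
→ y_paper = 2 and y_collating = 5.
Reduced cost of cards: c₃ − yᵀa₃ = 23 − (2·2 + 5·5) = 23 − 29 = -6.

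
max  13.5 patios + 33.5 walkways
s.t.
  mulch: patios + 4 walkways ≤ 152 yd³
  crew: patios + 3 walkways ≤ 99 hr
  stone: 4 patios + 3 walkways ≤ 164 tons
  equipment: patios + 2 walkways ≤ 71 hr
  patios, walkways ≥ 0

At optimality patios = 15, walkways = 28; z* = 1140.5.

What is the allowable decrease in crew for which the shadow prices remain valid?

4

Binding constraints: crew, equipment. The basis is B = [[1,3],[1,2]] with det -1.
Per unit decrease in crew, x* moves by d = (2, -1).
The basis stays optimal until stone becomes binding; allowable decrease = 4 hr.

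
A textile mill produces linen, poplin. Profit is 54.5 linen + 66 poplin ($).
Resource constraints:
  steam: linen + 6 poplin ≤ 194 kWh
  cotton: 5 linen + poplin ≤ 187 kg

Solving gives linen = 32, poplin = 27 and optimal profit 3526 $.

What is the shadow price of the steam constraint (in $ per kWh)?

9.5

Check each constraint at x*: steam 194/194 (tight); cotton 187/187 (tight).
The binding rows give the dual system: 1·y_steam + 5·y_cotton = 54.5 and 6·y_steam + 1·y_cotton = 66.
→ y_steam = 9.5 and y_cotton = 9.
Shadow price of steam = 9.5.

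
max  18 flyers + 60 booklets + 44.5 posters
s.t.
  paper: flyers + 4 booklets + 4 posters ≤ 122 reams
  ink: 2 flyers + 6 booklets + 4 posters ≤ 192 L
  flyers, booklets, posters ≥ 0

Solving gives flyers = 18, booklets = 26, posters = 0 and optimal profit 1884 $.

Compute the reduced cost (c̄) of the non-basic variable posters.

Check each constraint at x*: paper 122/122 (tight); ink 192/192 (tight).
From A_Bᵀ y = c: 1·y_paper + 2·y_ink = 18; 4·y_paper + 6·y_ink = 60.
Solving: y_paper = 6, y_ink = 6.
Reduced cost of posters: c₃ − yᵀa₃ = 44.5 − (6·4 + 6·4) = 44.5 − 48 = -3.5.

-3.5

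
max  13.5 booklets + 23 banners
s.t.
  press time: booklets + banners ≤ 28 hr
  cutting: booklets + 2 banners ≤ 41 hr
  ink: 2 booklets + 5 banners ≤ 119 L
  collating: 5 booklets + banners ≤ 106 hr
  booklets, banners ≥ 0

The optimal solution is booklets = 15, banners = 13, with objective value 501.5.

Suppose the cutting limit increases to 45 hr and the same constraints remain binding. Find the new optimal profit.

539.5

At the optimum: press time uses 28 of 28 (binding); cutting uses 41 of 41 (binding); ink uses 95 of 119 (slack = 24); collating uses 88 of 106 (slack = 18).
Since ink, collating are not tight, their duals are 0.
From A_Bᵀ y = c: 1·y_press time + 1·y_cutting = 13.5; 1·y_press time + 2·y_cutting = 23.
This yields shadow prices y_press time = 4, y_cutting = 9.5.
Δz = y_cutting·Δb = 9.5 × (4) = 38, so new z* = 501.5 + 38 = 539.5.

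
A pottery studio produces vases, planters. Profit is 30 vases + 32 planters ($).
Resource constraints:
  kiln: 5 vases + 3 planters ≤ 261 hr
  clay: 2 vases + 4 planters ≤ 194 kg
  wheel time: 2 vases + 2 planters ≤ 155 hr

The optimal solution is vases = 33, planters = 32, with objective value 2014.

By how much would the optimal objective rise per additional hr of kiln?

4

Check each constraint at x*: kiln 261/261 (tight); clay 194/194 (tight); wheel time 130/155 (slack 25).
Since wheel time is not tight, its dual is 0.
From A_Bᵀ y = c: 5·y_kiln + 2·y_clay = 30; 3·y_kiln + 4·y_clay = 32.
Solving: y_kiln = 4, y_clay = 5.
Shadow price of kiln = 4.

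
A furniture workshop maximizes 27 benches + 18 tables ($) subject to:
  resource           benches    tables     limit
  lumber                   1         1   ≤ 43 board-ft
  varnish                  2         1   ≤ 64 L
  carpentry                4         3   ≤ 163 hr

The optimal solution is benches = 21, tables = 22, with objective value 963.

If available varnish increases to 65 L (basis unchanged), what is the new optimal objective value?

Binding: lumber and varnish. Non-binding: carpentry (13 unused).
Since carpentry is not tight, its dual is 0.
From A_Bᵀ y = c: 1·y_lumber + 2·y_varnish = 27; 1·y_lumber + 1·y_varnish = 18.
Solving: y_lumber = 9, y_varnish = 9.
Δz = y_varnish·Δb = 9 × (1) = 9, so new z* = 963 + 9 = 972.

972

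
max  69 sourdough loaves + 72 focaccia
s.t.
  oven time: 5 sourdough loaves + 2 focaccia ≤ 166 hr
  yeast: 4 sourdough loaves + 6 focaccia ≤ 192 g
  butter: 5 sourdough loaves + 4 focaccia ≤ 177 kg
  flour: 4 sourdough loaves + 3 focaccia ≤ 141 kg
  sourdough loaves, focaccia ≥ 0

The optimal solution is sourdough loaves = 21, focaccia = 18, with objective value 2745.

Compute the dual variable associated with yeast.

6

Check each constraint at x*: oven time 141/166 (slack 25); yeast 192/192 (tight); butter 177/177 (tight); flour 138/141 (slack 3).
Since oven time, flour are not tight, their duals are 0.
The binding rows give the dual system: 4·y_yeast + 5·y_butter = 69 and 6·y_yeast + 4·y_butter = 72.
Solving: y_yeast = 6, y_butter = 9.
Shadow price of yeast = 6.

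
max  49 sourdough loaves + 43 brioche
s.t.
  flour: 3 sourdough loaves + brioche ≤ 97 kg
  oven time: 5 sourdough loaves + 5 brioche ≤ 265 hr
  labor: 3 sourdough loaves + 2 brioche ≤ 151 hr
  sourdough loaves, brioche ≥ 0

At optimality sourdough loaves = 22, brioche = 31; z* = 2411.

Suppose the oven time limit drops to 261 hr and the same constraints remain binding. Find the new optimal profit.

2379

Binding: flour and oven time. Non-binding: labor (23 unused).
By complementary slackness, y = 0 for the non-binding constraint.
Dual feasibility on the basic columns requires 3·y_flour + 5·y_oven time = 49, 1·y_flour + 5·y_oven time = 43.
This yields shadow prices y_flour = 3, y_oven time = 8.
Δz = y_oven time·Δb = 8 × (-4) = -32, so new z* = 2411 − 32 = 2379.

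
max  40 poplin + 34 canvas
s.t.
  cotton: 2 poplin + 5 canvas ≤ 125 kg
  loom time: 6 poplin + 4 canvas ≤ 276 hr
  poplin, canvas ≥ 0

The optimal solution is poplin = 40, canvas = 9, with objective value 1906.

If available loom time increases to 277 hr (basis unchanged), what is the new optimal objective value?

1912

Check each constraint at x*: cotton 125/125 (tight); loom time 276/276 (tight).
The binding rows give the dual system: 2·y_cotton + 6·y_loom time = 40 and 5·y_cotton + 4·y_loom time = 34.
Solving: y_cotton = 2, y_loom time = 6.
Δz = y_loom time·Δb = 6 × (1) = 6, so new z* = 1906 + 6 = 1912.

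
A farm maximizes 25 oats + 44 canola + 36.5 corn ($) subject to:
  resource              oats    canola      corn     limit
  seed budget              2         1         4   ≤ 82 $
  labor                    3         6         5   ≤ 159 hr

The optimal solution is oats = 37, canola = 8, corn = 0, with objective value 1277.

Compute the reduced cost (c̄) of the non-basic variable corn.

-6.5

Both seed budget and labor are binding at x*.
Dual feasibility on the basic columns requires 2·y_seed budget + 3·y_labor = 25, 1·y_seed budget + 6·y_labor = 44.
Solving: y_seed budget = 2, y_labor = 7.
Reduced cost of corn: c₃ − yᵀa₃ = 36.5 − (2·4 + 7·5) = 36.5 − 43 = -6.5.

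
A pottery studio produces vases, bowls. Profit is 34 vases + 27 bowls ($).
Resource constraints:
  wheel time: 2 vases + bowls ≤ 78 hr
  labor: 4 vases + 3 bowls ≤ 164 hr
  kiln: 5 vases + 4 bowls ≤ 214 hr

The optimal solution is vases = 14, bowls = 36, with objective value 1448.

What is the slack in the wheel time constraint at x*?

14

wheel time used = 2·14 + 1·36 = 64; slack = 78 − 64 = 14.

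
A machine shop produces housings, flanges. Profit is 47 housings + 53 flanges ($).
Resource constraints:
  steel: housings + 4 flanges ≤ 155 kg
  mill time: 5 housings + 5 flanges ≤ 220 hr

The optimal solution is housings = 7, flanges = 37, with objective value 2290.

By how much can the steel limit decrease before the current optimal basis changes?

111

Binding constraints: steel, mill time. The basis is B = [[1,4],[5,5]] with det -15.
Per unit decrease in steel, x* moves by d = (0.3333, -0.3333).
The basis stays optimal until flanges reaches 0; allowable decrease = 111 kg.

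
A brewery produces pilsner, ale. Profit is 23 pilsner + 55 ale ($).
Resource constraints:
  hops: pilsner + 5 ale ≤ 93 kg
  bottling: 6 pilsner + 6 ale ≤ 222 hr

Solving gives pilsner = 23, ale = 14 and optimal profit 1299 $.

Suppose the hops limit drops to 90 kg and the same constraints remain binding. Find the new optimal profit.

Check each constraint at x*: hops 93/93 (tight); bottling 222/222 (tight).
The binding rows give the dual system: 1·y_hops + 6·y_bottling = 23 and 5·y_hops + 6·y_bottling = 55.
→ y_hops = 8 and y_bottling = 2.5.
Δz = y_hops·Δb = 8 × (-3) = -24, so new z* = 1299 − 24 = 1275.

1275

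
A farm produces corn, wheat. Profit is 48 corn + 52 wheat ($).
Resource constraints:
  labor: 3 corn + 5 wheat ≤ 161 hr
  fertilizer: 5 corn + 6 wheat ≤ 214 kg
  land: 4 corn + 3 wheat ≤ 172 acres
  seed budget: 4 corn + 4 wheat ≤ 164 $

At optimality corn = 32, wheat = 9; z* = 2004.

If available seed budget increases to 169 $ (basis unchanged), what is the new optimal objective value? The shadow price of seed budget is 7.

Δb = 5, so new z* = 2004 + (7)·(5) = 2004 + 35 = 2039.

2039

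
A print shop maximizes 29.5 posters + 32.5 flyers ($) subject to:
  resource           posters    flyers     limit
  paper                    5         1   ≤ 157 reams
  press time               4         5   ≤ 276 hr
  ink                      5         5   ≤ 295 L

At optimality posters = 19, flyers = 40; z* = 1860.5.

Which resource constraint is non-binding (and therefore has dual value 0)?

paper

paper: 135/157 (slack 22)
press time: 276/276 (binding)
ink: 295/295 (binding)
By complementary slackness, a constraint with positive slack has shadow price 0 → paper.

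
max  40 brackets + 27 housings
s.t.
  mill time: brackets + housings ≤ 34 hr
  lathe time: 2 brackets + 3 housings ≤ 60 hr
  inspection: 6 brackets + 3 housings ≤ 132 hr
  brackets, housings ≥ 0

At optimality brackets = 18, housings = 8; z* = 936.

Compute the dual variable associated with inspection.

Binding: lathe time and inspection. Non-binding: mill time (8 unused).
By complementary slackness, y = 0 for the non-binding constraint.
The binding rows give the dual system: 2·y_lathe time + 6·y_inspection = 40 and 3·y_lathe time + 3·y_inspection = 27.
→ y_lathe time = 3.5 and y_inspection = 5.5.
Shadow price of inspection = 5.5.

5.5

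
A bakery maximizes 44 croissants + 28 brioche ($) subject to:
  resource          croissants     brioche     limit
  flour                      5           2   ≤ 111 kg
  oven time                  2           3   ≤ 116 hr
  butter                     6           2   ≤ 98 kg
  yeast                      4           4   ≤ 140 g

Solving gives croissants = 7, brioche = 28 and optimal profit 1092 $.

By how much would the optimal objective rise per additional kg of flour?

0

Binding: butter and yeast. Non-binding: flour (20 unused), oven time (18 unused).
By complementary slackness, y = 0 for the non-binding constraints.
From A_Bᵀ y = c: 6·y_butter + 4·y_yeast = 44; 2·y_butter + 4·y_yeast = 28.
This yields shadow prices y_butter = 4, y_yeast = 5.
Shadow price of flour = 0.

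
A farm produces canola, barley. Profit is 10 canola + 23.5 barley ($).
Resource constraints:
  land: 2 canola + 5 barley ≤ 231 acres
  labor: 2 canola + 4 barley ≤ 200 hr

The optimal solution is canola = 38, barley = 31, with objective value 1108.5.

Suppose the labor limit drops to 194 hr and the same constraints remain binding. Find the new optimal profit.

1099.5

Check each constraint at x*: land 231/231 (tight); labor 200/200 (tight).
The binding rows give the dual system: 2·y_land + 2·y_labor = 10 and 5·y_land + 4·y_labor = 23.5.
→ y_land = 3.5 and y_labor = 1.5.
Δz = y_labor·Δb = 1.5 × (-6) = -9, so new z* = 1108.5 − 9 = 1099.5.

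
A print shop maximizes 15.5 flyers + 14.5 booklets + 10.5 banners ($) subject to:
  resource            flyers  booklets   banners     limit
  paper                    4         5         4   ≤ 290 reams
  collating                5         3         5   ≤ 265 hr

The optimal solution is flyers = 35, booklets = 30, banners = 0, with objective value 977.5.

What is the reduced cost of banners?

-5

At the optimum: paper uses 290 of 290 (binding); collating uses 265 of 265 (binding).
The binding rows give the dual system: 4·y_paper + 5·y_collating = 15.5 and 5·y_paper + 3·y_collating = 14.5.
Solving: y_paper = 2, y_collating = 1.5.
Reduced cost of banners: c₃ − yᵀa₃ = 10.5 − (2·4 + 1.5·5) = 10.5 − 15.5 = -5.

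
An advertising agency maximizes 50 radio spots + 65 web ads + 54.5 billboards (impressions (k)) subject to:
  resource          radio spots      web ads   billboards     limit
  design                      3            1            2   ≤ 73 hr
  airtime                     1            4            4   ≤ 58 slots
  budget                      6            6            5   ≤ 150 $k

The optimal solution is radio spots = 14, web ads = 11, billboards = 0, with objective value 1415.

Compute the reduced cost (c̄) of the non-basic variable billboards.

-3

At the optimum: design uses 53 of 73 (slack = 20); airtime uses 58 of 58 (binding); budget uses 150 of 150 (binding).
Slack constraints have shadow price 0 (complementary slackness).
The binding rows give the dual system: 1·y_airtime + 6·y_budget = 50 and 4·y_airtime + 6·y_budget = 65.
This yields shadow prices y_airtime = 5, y_budget = 7.5.
Reduced cost of billboards: c₃ − yᵀa₃ = 54.5 − (5·4 + 7.5·5) = 54.5 − 57.5 = -3.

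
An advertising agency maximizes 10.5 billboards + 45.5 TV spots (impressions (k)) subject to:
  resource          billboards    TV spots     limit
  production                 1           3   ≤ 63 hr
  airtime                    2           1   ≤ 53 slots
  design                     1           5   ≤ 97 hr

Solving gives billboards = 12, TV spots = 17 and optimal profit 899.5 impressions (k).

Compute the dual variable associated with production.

3.5

Binding: production and design. Non-binding: airtime (12 unused).
Slack constraints have shadow price 0 (complementary slackness).
The binding rows give the dual system: 1·y_production + 1·y_design = 10.5 and 3·y_production + 5·y_design = 45.5.
This yields shadow prices y_production = 3.5, y_design = 7.
Shadow price of production = 3.5.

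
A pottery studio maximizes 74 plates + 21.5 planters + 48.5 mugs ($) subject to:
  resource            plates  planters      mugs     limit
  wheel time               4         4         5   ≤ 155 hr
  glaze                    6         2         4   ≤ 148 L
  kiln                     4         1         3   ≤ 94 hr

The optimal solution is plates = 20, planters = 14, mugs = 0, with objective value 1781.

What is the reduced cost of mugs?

-4

Binding: glaze and kiln. Non-binding: wheel time (19 unused).
Since wheel time is not tight, its dual is 0.
From A_Bᵀ y = c: 6·y_glaze + 4·y_kiln = 74; 2·y_glaze + 1·y_kiln = 21.5.
Solving: y_glaze = 6, y_kiln = 9.5.
Reduced cost of mugs: c₃ − yᵀa₃ = 48.5 − (6·4 + 9.5·3) = 48.5 − 52.5 = -4.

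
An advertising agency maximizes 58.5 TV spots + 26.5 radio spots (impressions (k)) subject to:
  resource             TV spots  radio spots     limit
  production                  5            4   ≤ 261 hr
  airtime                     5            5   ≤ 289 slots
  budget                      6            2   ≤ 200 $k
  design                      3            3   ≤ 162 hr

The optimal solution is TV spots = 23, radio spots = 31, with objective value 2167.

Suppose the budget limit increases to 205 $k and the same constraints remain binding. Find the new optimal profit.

2207

At the optimum: production uses 239 of 261 (slack = 22); airtime uses 270 of 289 (slack = 19); budget uses 200 of 200 (binding); design uses 162 of 162 (binding).
By complementary slackness, y = 0 for the non-binding constraints.
Dual feasibility on the basic columns requires 6·y_budget + 3·y_design = 58.5, 2·y_budget + 3·y_design = 26.5.
Solving: y_budget = 8, y_design = 3.5.
Δz = y_budget·Δb = 8 × (5) = 40, so new z* = 2167 + 40 = 2207.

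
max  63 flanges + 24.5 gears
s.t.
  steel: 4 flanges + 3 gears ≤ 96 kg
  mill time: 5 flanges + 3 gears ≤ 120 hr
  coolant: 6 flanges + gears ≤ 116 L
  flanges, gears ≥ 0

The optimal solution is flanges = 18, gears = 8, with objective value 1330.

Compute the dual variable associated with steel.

At the optimum: steel uses 96 of 96 (binding); mill time uses 114 of 120 (slack = 6); coolant uses 116 of 116 (binding).
Since mill time is not tight, its dual is 0.
From A_Bᵀ y = c: 4·y_steel + 6·y_coolant = 63; 3·y_steel + 1·y_coolant = 24.5.
This yields shadow prices y_steel = 6, y_coolant = 6.5.
Shadow price of steel = 6.

6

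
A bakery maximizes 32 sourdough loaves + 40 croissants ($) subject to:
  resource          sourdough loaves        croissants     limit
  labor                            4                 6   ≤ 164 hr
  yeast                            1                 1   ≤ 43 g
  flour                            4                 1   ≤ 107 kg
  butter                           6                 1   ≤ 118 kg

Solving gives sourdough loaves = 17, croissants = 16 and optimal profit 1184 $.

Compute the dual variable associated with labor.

Check each constraint at x*: labor 164/164 (tight); yeast 33/43 (slack 10); flour 84/107 (slack 23); butter 118/118 (tight).
Slack constraints have shadow price 0 (complementary slackness).
The binding rows give the dual system: 4·y_labor + 6·y_butter = 32 and 6·y_labor + 1·y_butter = 40.
This yields shadow prices y_labor = 6.5, y_butter = 1.
Shadow price of labor = 6.5.

6.5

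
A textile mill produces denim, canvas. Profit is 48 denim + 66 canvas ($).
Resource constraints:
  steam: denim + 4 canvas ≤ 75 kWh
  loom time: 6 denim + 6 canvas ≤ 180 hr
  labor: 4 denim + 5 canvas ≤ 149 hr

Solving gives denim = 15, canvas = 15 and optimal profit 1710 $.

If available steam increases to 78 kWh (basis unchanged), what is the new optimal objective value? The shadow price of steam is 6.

Δb = 3, so new z* = 1710 + (6)·(3) = 1710 + 18 = 1728.

1728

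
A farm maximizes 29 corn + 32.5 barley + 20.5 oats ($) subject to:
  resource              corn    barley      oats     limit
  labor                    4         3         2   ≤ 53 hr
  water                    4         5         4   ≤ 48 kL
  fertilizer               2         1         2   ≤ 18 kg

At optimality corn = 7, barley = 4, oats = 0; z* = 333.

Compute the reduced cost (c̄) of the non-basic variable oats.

-8.5

Check each constraint at x*: labor 40/53 (slack 13); water 48/48 (tight); fertilizer 18/18 (tight).
Since labor is not tight, its dual is 0.
The binding rows give the dual system: 4·y_water + 2·y_fertilizer = 29 and 5·y_water + 1·y_fertilizer = 32.5.
Solving: y_water = 6, y_fertilizer = 2.5.
Reduced cost of oats: c₃ − yᵀa₃ = 20.5 − (6·4 + 2.5·2) = 20.5 − 29 = -8.5.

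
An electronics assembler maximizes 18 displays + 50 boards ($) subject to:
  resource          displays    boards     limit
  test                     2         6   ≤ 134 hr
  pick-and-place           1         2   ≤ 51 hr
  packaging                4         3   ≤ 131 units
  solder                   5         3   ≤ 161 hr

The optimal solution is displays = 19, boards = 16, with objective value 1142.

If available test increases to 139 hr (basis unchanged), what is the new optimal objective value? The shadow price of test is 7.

Δb = 5, so new z* = 1142 + (7)·(5) = 1142 + 35 = 1177.

1177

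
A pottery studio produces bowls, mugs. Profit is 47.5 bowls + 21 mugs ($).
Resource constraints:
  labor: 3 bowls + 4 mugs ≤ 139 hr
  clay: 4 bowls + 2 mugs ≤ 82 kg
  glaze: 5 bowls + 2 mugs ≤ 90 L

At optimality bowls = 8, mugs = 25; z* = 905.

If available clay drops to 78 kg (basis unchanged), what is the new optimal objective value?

Check each constraint at x*: labor 124/139 (slack 15); clay 82/82 (tight); glaze 90/90 (tight).
Since labor is not tight, its dual is 0.
From A_Bᵀ y = c: 4·y_clay + 5·y_glaze = 47.5; 2·y_clay + 2·y_glaze = 21.
→ y_clay = 5 and y_glaze = 5.5.
Δz = y_clay·Δb = 5 × (-4) = -20, so new z* = 905 − 20 = 885.

885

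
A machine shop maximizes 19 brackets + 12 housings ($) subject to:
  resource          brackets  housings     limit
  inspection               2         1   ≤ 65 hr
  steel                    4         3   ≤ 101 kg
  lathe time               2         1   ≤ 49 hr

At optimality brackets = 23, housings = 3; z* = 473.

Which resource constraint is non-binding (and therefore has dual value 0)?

inspection: 49/65 (slack 16)
steel: 101/101 (binding)
lathe time: 49/49 (binding)
By complementary slackness, a constraint with positive slack has shadow price 0 → inspection.

inspection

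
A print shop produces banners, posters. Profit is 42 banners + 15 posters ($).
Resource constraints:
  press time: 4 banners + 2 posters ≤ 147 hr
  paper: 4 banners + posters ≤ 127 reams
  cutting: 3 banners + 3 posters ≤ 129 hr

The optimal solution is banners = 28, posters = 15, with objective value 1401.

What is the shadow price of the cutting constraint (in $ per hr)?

At the optimum: press time uses 142 of 147 (slack = 5); paper uses 127 of 127 (binding); cutting uses 129 of 129 (binding).
Slack constraints have shadow price 0 (complementary slackness).
The binding rows give the dual system: 4·y_paper + 3·y_cutting = 42 and 1·y_paper + 3·y_cutting = 15.
Solving: y_paper = 9, y_cutting = 2.
Shadow price of cutting = 2.

2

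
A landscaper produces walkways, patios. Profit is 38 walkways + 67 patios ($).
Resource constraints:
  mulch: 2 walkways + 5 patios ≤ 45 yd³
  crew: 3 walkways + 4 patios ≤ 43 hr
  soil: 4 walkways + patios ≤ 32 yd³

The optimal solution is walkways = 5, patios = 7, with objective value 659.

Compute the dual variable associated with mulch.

7

Check each constraint at x*: mulch 45/45 (tight); crew 43/43 (tight); soil 27/32 (slack 5).
Since soil is not tight, its dual is 0.
Dual feasibility on the basic columns requires 2·y_mulch + 3·y_crew = 38, 5·y_mulch + 4·y_crew = 67.
Solving: y_mulch = 7, y_crew = 8.
Shadow price of mulch = 7.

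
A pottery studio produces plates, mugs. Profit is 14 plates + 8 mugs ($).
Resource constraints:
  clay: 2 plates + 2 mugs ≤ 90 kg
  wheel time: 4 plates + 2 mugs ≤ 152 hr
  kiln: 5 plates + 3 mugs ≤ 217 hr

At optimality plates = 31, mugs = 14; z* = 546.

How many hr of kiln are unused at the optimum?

20

kiln used = 5·31 + 3·14 = 197; slack = 217 − 197 = 20.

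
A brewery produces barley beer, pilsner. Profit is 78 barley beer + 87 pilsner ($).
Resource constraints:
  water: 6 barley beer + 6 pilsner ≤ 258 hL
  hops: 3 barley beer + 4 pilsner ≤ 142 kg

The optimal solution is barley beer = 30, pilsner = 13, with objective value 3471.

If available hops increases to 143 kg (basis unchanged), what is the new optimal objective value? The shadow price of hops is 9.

3480

Δb = 1, so new z* = 3471 + (9)·(1) = 3471 + 9 = 3480.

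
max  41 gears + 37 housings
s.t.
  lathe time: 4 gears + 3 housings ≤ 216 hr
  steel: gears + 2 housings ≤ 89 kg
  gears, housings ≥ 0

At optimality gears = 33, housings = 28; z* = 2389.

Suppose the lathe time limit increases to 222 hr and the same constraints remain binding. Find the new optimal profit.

2443

Check each constraint at x*: lathe time 216/216 (tight); steel 89/89 (tight).
From A_Bᵀ y = c: 4·y_lathe time + 1·y_steel = 41; 3·y_lathe time + 2·y_steel = 37.
→ y_lathe time = 9 and y_steel = 5.
Δz = y_lathe time·Δb = 9 × (6) = 54, so new z* = 2389 + 54 = 2443.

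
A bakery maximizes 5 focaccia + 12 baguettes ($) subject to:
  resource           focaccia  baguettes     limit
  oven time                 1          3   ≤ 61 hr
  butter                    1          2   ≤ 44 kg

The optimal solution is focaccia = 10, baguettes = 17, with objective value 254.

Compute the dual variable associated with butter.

3

Both oven time and butter are binding at x*.
The binding rows give the dual system: 1·y_oven time + 1·y_butter = 5 and 3·y_oven time + 2·y_butter = 12.
Solving: y_oven time = 2, y_butter = 3.
Shadow price of butter = 3.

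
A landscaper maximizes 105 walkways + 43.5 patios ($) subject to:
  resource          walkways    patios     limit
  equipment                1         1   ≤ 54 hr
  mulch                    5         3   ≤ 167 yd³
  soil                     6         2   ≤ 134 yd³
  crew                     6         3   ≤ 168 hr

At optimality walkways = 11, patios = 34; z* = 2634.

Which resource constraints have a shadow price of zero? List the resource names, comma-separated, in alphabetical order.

equipment: 45/54 (slack 9)
mulch: 157/167 (slack 10)
soil: 134/134 (binding)
crew: 168/168 (binding)
By complementary slackness, a constraint with positive slack has shadow price 0 → equipment, mulch.

equipment, mulch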